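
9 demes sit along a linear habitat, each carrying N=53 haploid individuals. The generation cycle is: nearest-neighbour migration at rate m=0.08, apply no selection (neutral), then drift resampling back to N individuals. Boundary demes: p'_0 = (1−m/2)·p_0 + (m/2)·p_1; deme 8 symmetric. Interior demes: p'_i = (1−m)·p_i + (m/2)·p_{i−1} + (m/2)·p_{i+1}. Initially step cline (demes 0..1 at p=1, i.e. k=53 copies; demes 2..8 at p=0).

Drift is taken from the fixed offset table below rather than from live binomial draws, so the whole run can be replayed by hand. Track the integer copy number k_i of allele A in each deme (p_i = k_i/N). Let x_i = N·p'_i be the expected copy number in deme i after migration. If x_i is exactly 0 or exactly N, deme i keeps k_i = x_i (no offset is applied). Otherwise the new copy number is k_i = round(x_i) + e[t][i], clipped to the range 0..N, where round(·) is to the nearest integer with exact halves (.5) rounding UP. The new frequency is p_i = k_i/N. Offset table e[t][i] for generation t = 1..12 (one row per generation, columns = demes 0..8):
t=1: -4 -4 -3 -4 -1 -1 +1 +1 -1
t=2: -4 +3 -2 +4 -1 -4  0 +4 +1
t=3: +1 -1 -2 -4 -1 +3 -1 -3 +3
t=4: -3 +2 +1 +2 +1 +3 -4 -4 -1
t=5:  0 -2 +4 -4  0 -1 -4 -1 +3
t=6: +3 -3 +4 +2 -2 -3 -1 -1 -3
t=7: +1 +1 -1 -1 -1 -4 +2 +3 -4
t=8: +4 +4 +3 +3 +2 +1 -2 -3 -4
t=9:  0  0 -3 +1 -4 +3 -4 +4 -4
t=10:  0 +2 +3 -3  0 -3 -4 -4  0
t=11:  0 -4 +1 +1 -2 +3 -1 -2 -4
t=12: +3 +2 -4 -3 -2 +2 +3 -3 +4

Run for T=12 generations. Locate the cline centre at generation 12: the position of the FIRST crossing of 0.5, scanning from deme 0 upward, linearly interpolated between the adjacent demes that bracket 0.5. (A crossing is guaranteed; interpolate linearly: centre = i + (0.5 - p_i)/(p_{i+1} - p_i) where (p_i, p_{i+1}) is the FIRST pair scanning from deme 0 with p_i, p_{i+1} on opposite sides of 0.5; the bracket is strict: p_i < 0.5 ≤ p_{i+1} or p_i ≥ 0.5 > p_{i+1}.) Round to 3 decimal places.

1.521

t=0: k=[53 53 0 0 0 0 0 0 0]
t=1: x=[53.0000 50.8800 2.1200 0.0000 0.0000 0.0000 0.0000 0.0000 0.0000] k=[53 47 0 0 0 0 0 0 0]
t=2: x=[52.7600 45.3600 1.8800 0.0000 0.0000 0.0000 0.0000 0.0000 0.0000] k=[49 48 0 0 0 0 0 0 0]
t=3: x=[48.9600 46.1200 1.9200 0.0000 0.0000 0.0000 0.0000 0.0000 0.0000] k=[50 45 0 0 0 0 0 0 0]
t=4: x=[49.8000 43.4000 1.8000 0.0000 0.0000 0.0000 0.0000 0.0000 0.0000] k=[47 45 3 0 0 0 0 0 0]
t=5: x=[46.9200 43.4000 4.5600 0.1200 0.0000 0.0000 0.0000 0.0000 0.0000] k=[47 41 9 0 0 0 0 0 0]
t=6: x=[46.7600 39.9600 9.9200 0.3600 0.0000 0.0000 0.0000 0.0000 0.0000] k=[50 37 14 2 0 0 0 0 0]
t=7: x=[49.4800 36.6000 14.4400 2.4000 0.0800 0.0000 0.0000 0.0000 0.0000] k=[50 38 13 1 0 0 0 0 0]
t=8: x=[49.5200 37.4800 13.5200 1.4400 0.0400 0.0000 0.0000 0.0000 0.0000] k=[53 41 17 4 2 0 0 0 0]
t=9: x=[52.5200 40.5200 17.4400 4.4400 2.0000 0.0800 0.0000 0.0000 0.0000] k=[53 41 14 5 0 3 0 0 0]
t=10: x=[52.5200 40.4000 14.7200 5.1600 0.3200 2.7600 0.1200 0.0000 0.0000] k=[53 42 18 2 0 0 0 0 0]
t=11: x=[52.5600 41.4800 18.3200 2.5600 0.0800 0.0000 0.0000 0.0000 0.0000] k=[53 37 19 4 0 0 0 0 0]
t=12: x=[52.3600 36.9200 19.1200 4.4400 0.1600 0.0000 0.0000 0.0000 0.0000] k=[53 39 15 1 0 0 0 0 0]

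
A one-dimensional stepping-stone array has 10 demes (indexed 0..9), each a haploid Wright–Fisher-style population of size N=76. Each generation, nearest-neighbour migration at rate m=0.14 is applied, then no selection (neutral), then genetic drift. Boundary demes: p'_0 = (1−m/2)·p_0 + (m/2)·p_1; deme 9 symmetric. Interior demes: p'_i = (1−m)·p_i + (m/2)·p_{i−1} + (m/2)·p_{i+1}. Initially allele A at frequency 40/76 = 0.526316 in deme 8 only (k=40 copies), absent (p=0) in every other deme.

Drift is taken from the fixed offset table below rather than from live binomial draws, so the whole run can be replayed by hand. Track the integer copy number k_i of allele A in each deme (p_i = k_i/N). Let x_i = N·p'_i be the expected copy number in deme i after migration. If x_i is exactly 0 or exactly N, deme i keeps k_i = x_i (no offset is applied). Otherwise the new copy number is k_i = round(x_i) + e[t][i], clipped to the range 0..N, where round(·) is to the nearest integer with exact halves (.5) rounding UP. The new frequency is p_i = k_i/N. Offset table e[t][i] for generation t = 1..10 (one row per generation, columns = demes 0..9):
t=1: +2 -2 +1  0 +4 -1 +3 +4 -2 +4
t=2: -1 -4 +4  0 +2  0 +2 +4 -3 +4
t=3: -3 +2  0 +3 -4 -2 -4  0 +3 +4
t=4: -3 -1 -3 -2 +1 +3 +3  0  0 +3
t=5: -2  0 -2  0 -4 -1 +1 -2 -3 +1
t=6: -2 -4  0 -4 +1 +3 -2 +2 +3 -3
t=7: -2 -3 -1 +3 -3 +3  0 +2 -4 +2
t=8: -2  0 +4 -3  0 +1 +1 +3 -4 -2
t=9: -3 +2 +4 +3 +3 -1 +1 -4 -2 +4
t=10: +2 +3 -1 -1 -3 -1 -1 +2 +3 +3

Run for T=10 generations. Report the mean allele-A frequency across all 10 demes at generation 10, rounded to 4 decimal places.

0.0895

t=0: k=[0 0 0 0 0 0 0 0 40 0]
t=1: x=[0.0000 0.0000 0.0000 0.0000 0.0000 0.0000 0.0000 2.8000 34.4000 2.8000] k=[0 0 0 0 0 0 0 7 32 7]
t=2: x=[0.0000 0.0000 0.0000 0.0000 0.0000 0.0000 0.4900 8.2600 28.5000 8.7500] k=[0 0 0 0 0 0 2 12 26 13]
t=3: x=[0.0000 0.0000 0.0000 0.0000 0.0000 0.1400 2.5600 12.2800 24.1100 13.9100] k=[0 0 0 0 0 0 0 12 27 18]
t=4: x=[0.0000 0.0000 0.0000 0.0000 0.0000 0.0000 0.8400 12.2100 25.3200 18.6300] k=[0 0 0 0 0 0 4 12 25 22]
t=5: x=[0.0000 0.0000 0.0000 0.0000 0.0000 0.2800 4.2800 12.3500 23.8800 22.2100] k=[0 0 0 0 0 0 5 10 21 23]
t=6: x=[0.0000 0.0000 0.0000 0.0000 0.0000 0.3500 5.0000 10.4200 20.3700 22.8600] k=[0 0 0 0 0 3 3 12 23 20]
t=7: x=[0.0000 0.0000 0.0000 0.0000 0.2100 2.7900 3.6300 12.1400 22.0200 20.2100] k=[0 0 0 0 0 6 4 14 18 22]
t=8: x=[0.0000 0.0000 0.0000 0.0000 0.4200 5.4400 4.8400 13.5800 18.0000 21.7200] k=[0 0 0 0 0 6 6 17 14 20]
t=9: x=[0.0000 0.0000 0.0000 0.0000 0.4200 5.5800 6.7700 16.0200 14.6300 19.5800] k=[0 0 0 0 3 5 8 12 13 24]
t=10: x=[0.0000 0.0000 0.0000 0.2100 2.9300 5.0700 8.0700 11.7900 13.7000 23.2300] k=[0 0 0 0 0 4 7 14 17 26]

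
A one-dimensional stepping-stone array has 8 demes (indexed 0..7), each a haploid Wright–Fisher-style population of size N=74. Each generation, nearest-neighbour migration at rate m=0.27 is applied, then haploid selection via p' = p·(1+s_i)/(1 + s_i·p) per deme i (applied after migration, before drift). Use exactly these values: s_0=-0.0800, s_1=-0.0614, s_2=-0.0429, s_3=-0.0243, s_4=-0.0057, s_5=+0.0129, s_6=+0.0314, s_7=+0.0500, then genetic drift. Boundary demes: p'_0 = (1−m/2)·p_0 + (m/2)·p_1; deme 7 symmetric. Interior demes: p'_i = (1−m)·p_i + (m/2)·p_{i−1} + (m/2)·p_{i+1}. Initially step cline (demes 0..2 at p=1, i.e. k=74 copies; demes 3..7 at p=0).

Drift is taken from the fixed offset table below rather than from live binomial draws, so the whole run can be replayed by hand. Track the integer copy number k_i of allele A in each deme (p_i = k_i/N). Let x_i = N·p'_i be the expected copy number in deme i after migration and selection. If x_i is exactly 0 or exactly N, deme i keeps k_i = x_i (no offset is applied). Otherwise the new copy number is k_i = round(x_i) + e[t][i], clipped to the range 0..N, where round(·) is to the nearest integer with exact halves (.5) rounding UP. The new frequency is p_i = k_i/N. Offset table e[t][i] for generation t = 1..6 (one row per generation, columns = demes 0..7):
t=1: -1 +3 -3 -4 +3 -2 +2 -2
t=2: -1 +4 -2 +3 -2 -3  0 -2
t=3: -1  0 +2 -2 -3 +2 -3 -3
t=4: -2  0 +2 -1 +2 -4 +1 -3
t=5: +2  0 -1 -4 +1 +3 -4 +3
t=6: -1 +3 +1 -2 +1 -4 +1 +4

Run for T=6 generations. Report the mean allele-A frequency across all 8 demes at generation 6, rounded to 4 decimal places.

0.3564

t=0: k=[74 74 74 0 0 0 0 0]
t=1: x=[74.0000 74.0000 63.6250 9.7793 0.0000 0.0000 0.0000 0.0000] k=[74 74 61 6 0 0 0 0]
t=2: x=[74.0000 72.1331 54.7113 12.3597 0.8054 0.0000 0.0000 0.0000] k=[74 74 53 15 0 0 0 0]
t=3: x=[74.0000 70.9871 49.9995 17.7707 2.0138 0.0000 0.0000 0.0000] k=[74 71 52 16 0 0 0 0]
t=4: x=[73.5600 68.5274 48.9842 18.3583 2.1480 0.0000 0.0000 0.0000] k=[72 69 51 17 4 0 0 0]
t=5: x=[71.3932 66.5616 48.1069 19.4799 5.1874 0.5469 0.0000 0.0000] k=[73 67 47 15 6 4 0 0]
t=6: x=[72.0368 64.6023 44.6067 17.7707 6.9091 3.7757 0.5568 0.0000] k=[71 68 46 16 8 0 2 0]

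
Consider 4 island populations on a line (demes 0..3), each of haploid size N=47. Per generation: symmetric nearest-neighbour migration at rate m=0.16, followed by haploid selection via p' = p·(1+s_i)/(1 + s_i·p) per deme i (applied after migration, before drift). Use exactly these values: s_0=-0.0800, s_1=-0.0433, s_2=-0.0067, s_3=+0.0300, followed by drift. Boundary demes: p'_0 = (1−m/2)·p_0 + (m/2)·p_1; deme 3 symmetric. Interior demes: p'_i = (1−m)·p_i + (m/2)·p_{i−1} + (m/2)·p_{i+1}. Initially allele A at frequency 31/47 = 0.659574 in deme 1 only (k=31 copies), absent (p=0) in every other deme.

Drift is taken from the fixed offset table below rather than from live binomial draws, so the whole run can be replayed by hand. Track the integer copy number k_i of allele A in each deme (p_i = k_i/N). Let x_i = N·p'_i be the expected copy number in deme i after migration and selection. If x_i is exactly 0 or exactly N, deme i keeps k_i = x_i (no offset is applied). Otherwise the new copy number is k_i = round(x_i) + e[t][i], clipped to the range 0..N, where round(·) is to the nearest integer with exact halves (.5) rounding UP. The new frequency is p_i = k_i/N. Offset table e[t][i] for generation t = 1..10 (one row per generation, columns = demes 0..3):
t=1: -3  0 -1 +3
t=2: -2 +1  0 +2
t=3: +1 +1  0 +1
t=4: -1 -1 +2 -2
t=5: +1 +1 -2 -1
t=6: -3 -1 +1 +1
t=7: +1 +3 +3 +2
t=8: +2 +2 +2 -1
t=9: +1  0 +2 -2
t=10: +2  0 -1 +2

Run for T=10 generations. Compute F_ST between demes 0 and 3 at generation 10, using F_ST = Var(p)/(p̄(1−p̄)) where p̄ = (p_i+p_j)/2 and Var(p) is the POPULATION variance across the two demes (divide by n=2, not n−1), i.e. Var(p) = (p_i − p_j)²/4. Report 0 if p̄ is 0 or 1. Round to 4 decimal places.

t=0: k=[0 31 0 0]
t=1: x=[2.2913 25.5248 2.4643 0.0000] k=[0 26 1 0]
t=2: x=[1.9204 21.4031 2.9016 0.0824] k=[0 22 3 2]
t=3: x=[1.6241 18.2237 4.4130 2.1396] k=[3 19 4 3]
t=4: x=[3.9665 16.0489 5.0894 3.1662] k=[3 15 7 1]
t=5: x=[3.6679 12.9800 7.1193 1.5230] k=[5 14 5 1]
t=6: x=[5.3141 12.1568 5.3680 1.3585] k=[2 11 6 2]
t=7: x=[2.5140 9.5390 6.0445 2.3861] k=[4 13 9 4]
t=8: x=[4.3776 11.5696 8.8715 4.5193] k=[6 14 11 4]
t=9: x=[6.1786 12.7055 10.6246 4.6832] k=[7 13 13 3]
t=10: x=[6.9703 12.1177 12.1394 3.9045] k=[9 12 11 6]

0.0076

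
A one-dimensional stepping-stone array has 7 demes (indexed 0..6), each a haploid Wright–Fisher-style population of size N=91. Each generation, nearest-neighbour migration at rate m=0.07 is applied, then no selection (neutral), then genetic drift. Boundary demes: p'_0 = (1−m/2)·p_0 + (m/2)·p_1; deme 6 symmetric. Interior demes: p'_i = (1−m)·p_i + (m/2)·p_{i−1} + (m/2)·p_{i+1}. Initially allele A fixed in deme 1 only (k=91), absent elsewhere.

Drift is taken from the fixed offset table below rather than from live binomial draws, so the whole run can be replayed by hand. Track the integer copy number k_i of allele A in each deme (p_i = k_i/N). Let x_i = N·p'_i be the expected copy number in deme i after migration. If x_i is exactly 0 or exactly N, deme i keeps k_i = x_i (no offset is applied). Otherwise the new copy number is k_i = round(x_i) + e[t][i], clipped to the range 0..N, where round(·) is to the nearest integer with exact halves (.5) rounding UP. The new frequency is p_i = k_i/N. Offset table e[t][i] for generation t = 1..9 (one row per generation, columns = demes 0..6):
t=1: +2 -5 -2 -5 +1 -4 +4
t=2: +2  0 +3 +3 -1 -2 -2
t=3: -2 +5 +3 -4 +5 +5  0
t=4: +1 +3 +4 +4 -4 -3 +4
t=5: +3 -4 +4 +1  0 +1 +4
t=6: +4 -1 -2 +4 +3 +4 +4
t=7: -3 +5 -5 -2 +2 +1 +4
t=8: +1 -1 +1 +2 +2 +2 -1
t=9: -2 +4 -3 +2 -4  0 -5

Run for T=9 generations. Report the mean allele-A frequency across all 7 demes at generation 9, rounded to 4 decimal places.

t=0: k=[0 91 0 0 0 0 0]
t=1: x=[3.1850 84.6300 3.1850 0.0000 0.0000 0.0000 0.0000] k=[5 80 1 0 0 0 0]
t=2: x=[7.6250 74.6100 3.7300 0.0350 0.0000 0.0000 0.0000] k=[10 75 7 3 0 0 0]
t=3: x=[12.2750 70.3450 9.2400 3.0350 0.1050 0.0000 0.0000] k=[10 75 12 0 5 0 0]
t=4: x=[12.2750 70.5200 13.7850 0.5950 4.6500 0.1750 0.0000] k=[13 74 18 5 1 0 0]
t=5: x=[15.1350 69.9050 19.5050 5.3150 1.1050 0.0350 0.0000] k=[18 66 24 6 1 1 0]
t=6: x=[19.6800 62.8500 24.8400 6.4550 1.1750 0.9650 0.0350] k=[24 62 23 10 4 5 4]
t=7: x=[25.3300 59.3050 23.9100 10.2450 4.2450 4.9300 4.0350] k=[22 64 19 8 6 6 8]
t=8: x=[23.4700 60.9550 20.1900 8.3150 6.0700 6.0700 7.9300] k=[24 60 21 10 8 8 7]
t=9: x=[25.2600 57.3750 21.9800 10.3150 8.0700 7.9650 7.0350] k=[23 61 19 12 4 8 2]

0.2025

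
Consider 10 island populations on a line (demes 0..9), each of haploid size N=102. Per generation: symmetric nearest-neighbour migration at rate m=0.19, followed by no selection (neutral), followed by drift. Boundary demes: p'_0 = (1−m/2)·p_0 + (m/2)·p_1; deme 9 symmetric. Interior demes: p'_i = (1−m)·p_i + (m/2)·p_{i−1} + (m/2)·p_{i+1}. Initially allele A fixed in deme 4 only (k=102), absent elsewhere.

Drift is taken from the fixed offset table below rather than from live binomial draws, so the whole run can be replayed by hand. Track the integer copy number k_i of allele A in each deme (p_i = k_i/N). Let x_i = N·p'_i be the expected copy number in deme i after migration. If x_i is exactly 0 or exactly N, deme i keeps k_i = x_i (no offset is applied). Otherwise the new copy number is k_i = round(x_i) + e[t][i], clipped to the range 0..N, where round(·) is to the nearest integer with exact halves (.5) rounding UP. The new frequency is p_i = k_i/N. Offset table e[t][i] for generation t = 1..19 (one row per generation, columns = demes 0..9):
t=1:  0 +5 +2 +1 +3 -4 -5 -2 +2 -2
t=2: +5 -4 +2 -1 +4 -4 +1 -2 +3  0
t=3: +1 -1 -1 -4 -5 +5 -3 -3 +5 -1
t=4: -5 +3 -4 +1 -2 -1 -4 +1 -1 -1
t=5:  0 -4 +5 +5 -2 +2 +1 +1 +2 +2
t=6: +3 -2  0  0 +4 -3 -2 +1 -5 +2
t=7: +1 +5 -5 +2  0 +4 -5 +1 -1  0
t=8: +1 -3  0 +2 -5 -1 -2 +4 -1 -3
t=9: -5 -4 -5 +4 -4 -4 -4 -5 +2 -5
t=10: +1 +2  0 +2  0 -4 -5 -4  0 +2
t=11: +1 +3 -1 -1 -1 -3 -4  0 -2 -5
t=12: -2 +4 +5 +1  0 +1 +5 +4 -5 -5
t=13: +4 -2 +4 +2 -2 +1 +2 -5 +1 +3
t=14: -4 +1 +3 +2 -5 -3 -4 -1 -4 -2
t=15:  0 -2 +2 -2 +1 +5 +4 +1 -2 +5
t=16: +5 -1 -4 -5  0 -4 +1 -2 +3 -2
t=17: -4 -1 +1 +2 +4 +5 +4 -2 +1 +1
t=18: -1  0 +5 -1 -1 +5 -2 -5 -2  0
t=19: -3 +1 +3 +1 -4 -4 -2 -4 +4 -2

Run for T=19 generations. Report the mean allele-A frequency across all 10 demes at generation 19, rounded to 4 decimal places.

0.0922

t=0: k=[0 0 0 0 102 0 0 0 0 0]
t=1: x=[0.0000 0.0000 0.0000 9.6900 82.6200 9.6900 0.0000 0.0000 0.0000 0.0000] k=[0 0 0 11 86 6 0 0 0 0]
t=2: x=[0.0000 0.0000 1.0450 17.0800 71.2750 13.0300 0.5700 0.0000 0.0000 0.0000] k=[0 0 3 16 75 9 2 0 0 0]
t=3: x=[0.0000 0.2850 3.9500 20.3700 63.1250 14.6050 2.4750 0.1900 0.0000 0.0000] k=[0 0 3 16 58 20 0 0 0 0]
t=4: x=[0.0000 0.2850 3.9500 18.7550 50.4000 21.7100 1.9000 0.0000 0.0000 0.0000] k=[0 3 0 20 48 21 0 0 0 0]
t=5: x=[0.2850 2.4300 2.1850 20.7600 42.7750 21.5700 1.9950 0.0000 0.0000 0.0000] k=[0 0 7 26 41 24 3 0 0 0]
t=6: x=[0.0000 0.6650 8.1400 25.6200 37.9600 23.6200 4.7100 0.2850 0.0000 0.0000] k=[0 0 8 26 42 21 3 1 0 0]
t=7: x=[0.0000 0.7600 8.9500 25.8100 38.4850 21.2850 4.5200 1.0950 0.0950 0.0000] k=[0 6 4 28 38 25 0 2 0 0]
t=8: x=[0.5700 5.2400 6.4700 26.6700 35.8150 23.8600 2.5650 1.6200 0.1900 0.0000] k=[2 2 6 29 31 23 1 6 0 0]
t=9: x=[2.0000 2.3800 7.8050 27.0050 30.0500 21.6700 3.5650 4.9550 0.5700 0.0000] k=[0 0 3 31 26 18 0 0 3 0]
t=10: x=[0.0000 0.2850 5.3750 27.8650 25.7150 17.0500 1.7100 0.2850 2.4300 0.2850] k=[0 2 5 30 26 13 0 0 2 2]
t=11: x=[0.1900 2.0950 7.0900 27.2450 25.1450 13.0000 1.2350 0.1900 1.8100 2.0000] k=[1 5 6 26 24 10 0 0 0 0]
t=12: x=[1.3800 4.7150 7.8050 23.9100 22.8600 10.3800 0.9500 0.0000 0.0000 0.0000] k=[0 9 13 25 23 11 6 0 0 0]
t=13: x=[0.8550 8.5250 13.7600 23.6700 22.0500 11.6650 5.9050 0.5700 0.0000 0.0000] k=[5 7 18 26 20 13 8 0 0 0]
t=14: x=[5.1900 7.8550 17.7150 24.6700 19.9050 13.1900 7.7150 0.7600 0.0000 0.0000] k=[1 9 21 27 15 10 4 0 0 0]
t=15: x=[1.7600 9.3800 20.4300 25.2900 15.6650 9.9050 4.1900 0.3800 0.0000 0.0000] k=[2 7 22 23 17 15 8 1 0 0]
t=16: x=[2.4750 7.9500 20.6700 22.3350 17.3800 14.5250 8.0000 1.5700 0.0950 0.0000] k=[7 7 17 17 17 11 9 0 3 0]
t=17: x=[7.0000 7.9500 16.0500 17.0000 16.4300 11.3800 8.3350 1.1400 2.4300 0.2850] k=[3 7 17 19 20 16 12 0 3 1]
t=18: x=[3.3800 7.5700 16.2400 18.9050 19.5250 16.0000 11.2400 1.4250 2.5250 1.1900] k=[2 8 21 18 19 21 9 0 1 1]
t=19: x=[2.5700 8.6650 19.4800 18.3800 19.0950 19.6700 9.2850 0.9500 0.9050 1.0000] k=[0 10 22 19 15 16 7 0 5 0]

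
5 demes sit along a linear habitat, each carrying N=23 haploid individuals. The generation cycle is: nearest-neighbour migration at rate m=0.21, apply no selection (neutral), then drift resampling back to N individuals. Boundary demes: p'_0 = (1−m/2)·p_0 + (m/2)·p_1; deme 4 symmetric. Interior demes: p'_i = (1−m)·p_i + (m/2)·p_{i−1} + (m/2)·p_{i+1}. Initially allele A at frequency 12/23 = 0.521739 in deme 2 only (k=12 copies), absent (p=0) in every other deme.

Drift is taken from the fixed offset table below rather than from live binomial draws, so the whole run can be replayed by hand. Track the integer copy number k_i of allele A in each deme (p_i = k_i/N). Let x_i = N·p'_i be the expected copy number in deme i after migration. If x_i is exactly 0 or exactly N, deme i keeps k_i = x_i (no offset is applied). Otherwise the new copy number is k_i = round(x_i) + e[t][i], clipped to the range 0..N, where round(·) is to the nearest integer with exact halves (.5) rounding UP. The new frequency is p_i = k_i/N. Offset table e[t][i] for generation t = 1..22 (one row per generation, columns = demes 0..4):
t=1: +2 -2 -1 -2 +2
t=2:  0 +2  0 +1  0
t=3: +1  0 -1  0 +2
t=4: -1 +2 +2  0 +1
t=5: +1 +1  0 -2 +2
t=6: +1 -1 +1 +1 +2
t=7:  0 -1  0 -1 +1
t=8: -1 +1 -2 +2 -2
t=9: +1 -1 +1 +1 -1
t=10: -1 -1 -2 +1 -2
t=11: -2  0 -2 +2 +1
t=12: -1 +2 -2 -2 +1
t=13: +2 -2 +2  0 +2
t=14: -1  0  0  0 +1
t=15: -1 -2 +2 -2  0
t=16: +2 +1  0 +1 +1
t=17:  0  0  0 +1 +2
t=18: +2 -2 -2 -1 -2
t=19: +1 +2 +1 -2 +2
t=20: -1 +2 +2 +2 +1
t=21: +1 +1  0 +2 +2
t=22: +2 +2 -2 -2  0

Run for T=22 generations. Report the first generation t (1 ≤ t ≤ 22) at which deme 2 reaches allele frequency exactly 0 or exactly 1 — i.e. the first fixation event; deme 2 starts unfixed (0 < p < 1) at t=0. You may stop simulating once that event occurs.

12

t=0: k=[0 0 12 0 0]
t=1: x=[0.0000 1.2600 9.4800 1.2600 0.0000] k=[0 0 8 0 0]
t=2: x=[0.0000 0.8400 6.3200 0.8400 0.0000] k=[0 3 6 2 0]
t=3: x=[0.3150 3.0000 5.2650 2.2100 0.2100] k=[1 3 4 2 2]
t=4: x=[1.2100 2.8950 3.6850 2.2100 2.0000] k=[0 5 6 2 3]
t=5: x=[0.5250 4.5800 5.4750 2.5250 2.8950] k=[2 6 5 1 5]
t=6: x=[2.4200 5.4750 4.6850 1.8400 4.5800] k=[3 4 6 3 7]
t=7: x=[3.1050 4.1050 5.4750 3.7350 6.5800] k=[3 3 5 3 8]
t=8: x=[3.0000 3.2100 4.5800 3.7350 7.4750] k=[2 4 3 6 5]
t=9: x=[2.2100 3.6850 3.4200 5.5800 5.1050] k=[3 3 4 7 4]
t=10: x=[3.0000 3.1050 4.2100 6.3700 4.3150] k=[2 2 2 7 2]
t=11: x=[2.0000 2.0000 2.5250 5.9500 2.5250] k=[0 2 1 8 4]
t=12: x=[0.2100 1.6850 1.8400 6.8450 4.4200] k=[0 4 0 5 5]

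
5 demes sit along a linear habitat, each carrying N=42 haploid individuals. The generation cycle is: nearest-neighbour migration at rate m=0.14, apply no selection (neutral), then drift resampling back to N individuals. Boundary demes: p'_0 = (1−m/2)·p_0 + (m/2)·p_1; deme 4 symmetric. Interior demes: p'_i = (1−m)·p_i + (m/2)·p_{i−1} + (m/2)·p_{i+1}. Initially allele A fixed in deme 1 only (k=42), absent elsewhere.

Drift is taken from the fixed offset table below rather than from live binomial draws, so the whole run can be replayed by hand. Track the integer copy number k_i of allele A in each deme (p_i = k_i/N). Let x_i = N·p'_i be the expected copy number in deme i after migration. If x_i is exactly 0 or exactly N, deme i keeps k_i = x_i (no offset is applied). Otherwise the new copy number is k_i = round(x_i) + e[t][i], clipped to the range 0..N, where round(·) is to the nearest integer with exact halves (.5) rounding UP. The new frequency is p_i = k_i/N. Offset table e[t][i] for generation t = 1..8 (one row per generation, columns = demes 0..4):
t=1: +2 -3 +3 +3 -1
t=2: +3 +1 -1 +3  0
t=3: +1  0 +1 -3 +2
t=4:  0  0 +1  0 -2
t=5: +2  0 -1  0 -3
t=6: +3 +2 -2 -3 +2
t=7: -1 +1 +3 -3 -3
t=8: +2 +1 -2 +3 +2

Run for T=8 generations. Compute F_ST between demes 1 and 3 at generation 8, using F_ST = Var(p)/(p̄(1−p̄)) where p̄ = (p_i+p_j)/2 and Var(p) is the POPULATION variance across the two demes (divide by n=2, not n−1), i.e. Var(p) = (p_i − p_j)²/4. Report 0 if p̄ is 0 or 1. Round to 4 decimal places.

0.2346

t=0: k=[0 42 0 0 0]
t=1: x=[2.9400 36.1200 2.9400 0.0000 0.0000] k=[5 33 6 0 0]
t=2: x=[6.9600 29.1500 7.4700 0.4200 0.0000] k=[10 30 6 3 0]
t=3: x=[11.4000 26.9200 7.4700 3.0000 0.2100] k=[12 27 8 0 2]
t=4: x=[13.0500 24.6200 8.7700 0.7000 1.8600] k=[13 25 10 1 0]
t=5: x=[13.8400 23.1100 10.4200 1.5600 0.0700] k=[16 23 9 2 0]
t=6: x=[16.4900 21.5300 9.4900 2.3500 0.1400] k=[19 24 7 0 2]
t=7: x=[19.3500 22.4600 7.7000 0.6300 1.8600] k=[18 23 11 0 0]
t=8: x=[18.3500 21.8100 11.0700 0.7700 0.0000] k=[20 23 9 4 0]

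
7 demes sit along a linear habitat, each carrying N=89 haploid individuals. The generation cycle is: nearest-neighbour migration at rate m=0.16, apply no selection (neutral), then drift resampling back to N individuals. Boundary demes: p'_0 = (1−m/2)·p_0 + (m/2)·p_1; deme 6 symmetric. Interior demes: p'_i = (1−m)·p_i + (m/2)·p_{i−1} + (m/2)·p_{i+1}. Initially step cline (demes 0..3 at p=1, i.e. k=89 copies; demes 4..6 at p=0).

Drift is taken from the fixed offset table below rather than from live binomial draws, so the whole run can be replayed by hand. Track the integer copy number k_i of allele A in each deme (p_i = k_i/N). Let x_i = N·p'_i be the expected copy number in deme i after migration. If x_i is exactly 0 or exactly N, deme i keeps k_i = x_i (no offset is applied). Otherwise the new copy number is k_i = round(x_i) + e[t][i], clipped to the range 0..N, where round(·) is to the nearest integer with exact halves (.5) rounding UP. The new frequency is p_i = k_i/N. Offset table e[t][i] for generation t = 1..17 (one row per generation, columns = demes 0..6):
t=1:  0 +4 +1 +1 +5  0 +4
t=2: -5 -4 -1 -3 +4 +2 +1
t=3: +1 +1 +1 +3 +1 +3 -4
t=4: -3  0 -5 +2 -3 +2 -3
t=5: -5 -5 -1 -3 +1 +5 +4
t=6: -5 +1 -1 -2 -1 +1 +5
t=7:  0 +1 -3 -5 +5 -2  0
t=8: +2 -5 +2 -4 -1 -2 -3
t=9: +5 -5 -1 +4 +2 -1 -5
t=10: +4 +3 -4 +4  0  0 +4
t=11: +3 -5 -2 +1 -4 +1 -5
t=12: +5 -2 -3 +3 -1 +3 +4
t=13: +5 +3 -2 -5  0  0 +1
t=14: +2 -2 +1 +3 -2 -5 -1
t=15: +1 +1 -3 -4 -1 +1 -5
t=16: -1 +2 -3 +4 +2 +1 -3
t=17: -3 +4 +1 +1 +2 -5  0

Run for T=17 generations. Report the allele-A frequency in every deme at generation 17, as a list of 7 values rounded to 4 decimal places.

[0.9326, 0.8989, 0.6742, 0.6180, 0.4045, 0.1461, 0.0562]

t=0: k=[89 89 89 89 0 0 0]
t=1: x=[89.0000 89.0000 89.0000 81.8800 7.1200 0.0000 0.0000] k=[89 89 89 83 12 0 0]
t=2: x=[89.0000 89.0000 88.5200 77.8000 16.7200 0.9600 0.0000] k=[89 89 88 75 21 3 0]
t=3: x=[89.0000 88.9200 87.0400 71.7200 23.8800 4.2000 0.2400] k=[89 89 88 75 25 7 0]
t=4: x=[89.0000 88.9200 87.0400 72.0400 27.5600 7.8800 0.5600] k=[89 89 82 74 25 10 0]
t=5: x=[89.0000 88.4400 81.9200 70.7200 27.7200 10.4000 0.8000] k=[89 83 81 68 29 15 5]
t=6: x=[88.5200 83.3200 80.1200 65.9200 31.0000 15.3200 5.8000] k=[84 84 79 64 30 16 11]
t=7: x=[84.0000 83.6000 78.2000 62.4800 31.6000 16.7200 11.4000] k=[84 85 75 57 37 15 11]
t=8: x=[84.0800 84.1200 74.3600 56.8400 36.8400 16.4400 11.3200] k=[86 79 76 53 36 14 8]
t=9: x=[85.4400 79.3200 74.4000 53.4800 35.6000 15.2800 8.4800] k=[89 74 73 57 38 14 3]
t=10: x=[87.8000 75.1200 71.8000 56.7600 37.6000 15.0400 3.8800] k=[89 78 68 61 38 15 8]
t=11: x=[88.1200 78.0800 68.2400 59.7200 38.0000 16.2800 8.5600] k=[89 73 66 61 34 17 4]
t=12: x=[87.7200 73.7200 66.1600 59.2400 34.8000 17.3200 5.0400] k=[89 72 63 62 34 20 9]
t=13: x=[87.6400 72.6400 63.6400 59.8400 35.1200 20.2400 9.8800] k=[89 76 62 55 35 20 11]
t=14: x=[87.9600 75.9200 62.5600 53.9600 35.4000 20.4800 11.7200] k=[89 74 64 57 33 15 11]
t=15: x=[87.8000 74.4000 64.2400 55.6400 33.4800 16.1200 11.3200] k=[89 75 61 52 32 17 6]
t=16: x=[87.8800 75.0000 61.4000 51.1200 32.4000 17.3200 6.8800] k=[87 77 58 55 34 18 4]
t=17: x=[86.2000 76.2800 59.2800 53.5600 34.4000 18.1600 5.1200] k=[83 80 60 55 36 13 5]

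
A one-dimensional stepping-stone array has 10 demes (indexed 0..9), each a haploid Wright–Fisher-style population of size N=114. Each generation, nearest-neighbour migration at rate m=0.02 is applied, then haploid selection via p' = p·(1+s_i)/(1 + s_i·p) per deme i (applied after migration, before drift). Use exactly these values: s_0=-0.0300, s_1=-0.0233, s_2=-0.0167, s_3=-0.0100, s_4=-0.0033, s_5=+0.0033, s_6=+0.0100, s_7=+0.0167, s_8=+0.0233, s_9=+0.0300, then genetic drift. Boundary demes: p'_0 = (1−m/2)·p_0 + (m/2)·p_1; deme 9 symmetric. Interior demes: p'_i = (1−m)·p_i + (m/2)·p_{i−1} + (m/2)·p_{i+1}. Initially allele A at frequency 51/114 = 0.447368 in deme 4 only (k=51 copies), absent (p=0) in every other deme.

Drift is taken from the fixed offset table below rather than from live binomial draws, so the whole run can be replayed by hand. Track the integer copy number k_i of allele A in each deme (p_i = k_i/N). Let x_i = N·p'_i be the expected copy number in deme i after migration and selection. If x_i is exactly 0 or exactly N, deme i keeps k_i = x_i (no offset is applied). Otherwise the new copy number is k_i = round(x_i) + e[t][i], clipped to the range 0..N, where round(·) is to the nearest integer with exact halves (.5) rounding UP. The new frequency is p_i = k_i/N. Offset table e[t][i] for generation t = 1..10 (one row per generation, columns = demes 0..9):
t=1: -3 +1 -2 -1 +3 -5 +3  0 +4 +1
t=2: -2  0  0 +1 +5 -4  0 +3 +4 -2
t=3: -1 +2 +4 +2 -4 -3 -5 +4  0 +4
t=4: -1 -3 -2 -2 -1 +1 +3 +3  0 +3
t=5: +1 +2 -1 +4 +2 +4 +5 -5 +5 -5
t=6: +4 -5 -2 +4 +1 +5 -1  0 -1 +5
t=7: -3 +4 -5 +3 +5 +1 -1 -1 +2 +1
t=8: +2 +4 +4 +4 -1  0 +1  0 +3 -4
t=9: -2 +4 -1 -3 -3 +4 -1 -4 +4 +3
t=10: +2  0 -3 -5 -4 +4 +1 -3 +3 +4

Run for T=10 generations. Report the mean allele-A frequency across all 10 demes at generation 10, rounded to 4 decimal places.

0.0816

t=0: k=[0 0 0 0 51 0 0 0 0 0]
t=1: x=[0.0000 0.0000 0.0000 0.5049 49.8872 0.5117 0.0000 0.0000 0.0000 0.0000] k=[0 0 0 0 53 0 0 0 0 0]
t=2: x=[0.0000 0.0000 0.0000 0.5247 51.8466 0.5317 0.0000 0.0000 0.0000 0.0000] k=[0 0 0 2 57 0 0 0 0 0]
t=3: x=[0.0000 0.0000 0.0197 2.5053 55.7858 0.5719 0.0000 0.0000 0.0000 0.0000] k=[0 0 4 5 52 0 0 0 0 0]
t=4: x=[0.0000 0.0391 3.9060 5.4080 50.9169 0.5217 0.0000 0.0000 0.0000 0.0000] k=[0 0 2 3 50 2 0 0 0 0]
t=5: x=[0.0000 0.0195 1.9573 3.4264 48.9576 2.4679 0.0202 0.0000 0.0000 0.0000] k=[0 2 1 7 51 6 5 0 0 0]
t=6: x=[0.0194 1.9249 1.0523 7.3109 50.0172 6.4600 5.0074 0.0508 0.0000 0.0000] k=[4 0 0 11 51 11 4 0 0 0]
t=7: x=[3.8452 0.0391 0.1082 11.1882 50.1072 11.3637 4.0689 0.0407 0.0000 0.0000] k=[1 4 0 14 55 12 3 0 0 0]
t=8: x=[0.9994 3.8415 0.1770 14.1450 54.0660 12.3763 3.0898 0.0305 0.0000 0.0000] k=[3 8 4 18 53 12 4 0 0 0]
t=9: x=[2.9609 7.7382 4.1127 18.0567 52.1465 12.3663 4.0790 0.0407 0.0000 0.0000] k=[1 12 3 15 49 16 3 0 0 0]
t=10: x=[1.0770 11.5529 3.1579 15.0879 48.2380 16.2458 3.1301 0.0305 0.0000 0.0000] k=[3 12 0 10 44 20 4 0 0 0]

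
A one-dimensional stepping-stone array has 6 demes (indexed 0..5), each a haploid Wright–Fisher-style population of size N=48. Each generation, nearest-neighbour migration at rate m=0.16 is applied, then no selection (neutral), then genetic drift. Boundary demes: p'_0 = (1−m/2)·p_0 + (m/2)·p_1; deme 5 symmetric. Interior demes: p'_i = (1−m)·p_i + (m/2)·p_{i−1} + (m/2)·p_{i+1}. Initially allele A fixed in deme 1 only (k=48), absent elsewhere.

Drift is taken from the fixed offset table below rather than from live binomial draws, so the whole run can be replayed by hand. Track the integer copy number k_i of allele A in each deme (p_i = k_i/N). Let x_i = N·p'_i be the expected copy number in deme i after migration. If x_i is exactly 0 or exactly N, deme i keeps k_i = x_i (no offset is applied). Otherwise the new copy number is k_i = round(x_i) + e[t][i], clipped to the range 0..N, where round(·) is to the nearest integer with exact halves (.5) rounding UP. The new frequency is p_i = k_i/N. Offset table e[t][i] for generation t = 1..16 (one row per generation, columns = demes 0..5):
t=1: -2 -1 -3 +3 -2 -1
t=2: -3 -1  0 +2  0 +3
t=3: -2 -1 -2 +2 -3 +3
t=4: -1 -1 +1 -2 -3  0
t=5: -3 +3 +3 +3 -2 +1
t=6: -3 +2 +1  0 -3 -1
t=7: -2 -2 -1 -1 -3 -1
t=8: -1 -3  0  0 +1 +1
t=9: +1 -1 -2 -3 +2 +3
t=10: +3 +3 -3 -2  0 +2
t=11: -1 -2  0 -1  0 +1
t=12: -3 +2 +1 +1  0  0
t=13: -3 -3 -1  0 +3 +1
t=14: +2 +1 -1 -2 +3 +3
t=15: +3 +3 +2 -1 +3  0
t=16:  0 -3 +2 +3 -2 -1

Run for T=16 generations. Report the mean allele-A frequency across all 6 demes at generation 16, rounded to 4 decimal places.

0.1389

t=0: k=[0 48 0 0 0 0]
t=1: x=[3.8400 40.3200 3.8400 0.0000 0.0000 0.0000] k=[2 39 1 0 0 0]
t=2: x=[4.9600 33.0000 3.9600 0.0800 0.0000 0.0000] k=[2 32 4 2 0 0]
t=3: x=[4.4000 27.3600 6.0800 2.0000 0.1600 0.0000] k=[2 26 4 4 0 0]
t=4: x=[3.9200 22.3200 5.7600 3.6800 0.3200 0.0000] k=[3 21 7 2 0 0]
t=5: x=[4.4400 18.4400 7.7200 2.2400 0.1600 0.0000] k=[1 21 11 5 0 0]
t=6: x=[2.6000 18.6000 11.3200 5.0800 0.4000 0.0000] k=[0 21 12 5 0 0]
t=7: x=[1.6800 18.6000 12.1600 5.1600 0.4000 0.0000] k=[0 17 11 4 0 0]
t=8: x=[1.3600 15.1600 10.9200 4.2400 0.3200 0.0000] k=[0 12 11 4 1 0]
t=9: x=[0.9600 10.9600 10.5200 4.3200 1.1600 0.0800] k=[2 10 9 1 3 3]
t=10: x=[2.6400 9.2800 8.4400 1.8000 2.8400 3.0000] k=[6 12 5 0 3 5]
t=11: x=[6.4800 10.9600 5.1600 0.6400 2.9200 4.8400] k=[5 9 5 0 3 6]
t=12: x=[5.3200 8.3600 4.9200 0.6400 3.0000 5.7600] k=[2 10 6 2 3 6]
t=13: x=[2.6400 9.0400 6.0000 2.4000 3.1600 5.7600] k=[0 6 5 2 6 7]
t=14: x=[0.4800 5.4400 4.8400 2.5600 5.7600 6.9200] k=[2 6 4 1 9 10]
t=15: x=[2.3200 5.5200 3.9200 1.8800 8.4400 9.9200] k=[5 9 6 1 11 10]
t=16: x=[5.3200 8.4400 5.8400 2.2000 10.1200 10.0800] k=[5 5 8 5 8 9]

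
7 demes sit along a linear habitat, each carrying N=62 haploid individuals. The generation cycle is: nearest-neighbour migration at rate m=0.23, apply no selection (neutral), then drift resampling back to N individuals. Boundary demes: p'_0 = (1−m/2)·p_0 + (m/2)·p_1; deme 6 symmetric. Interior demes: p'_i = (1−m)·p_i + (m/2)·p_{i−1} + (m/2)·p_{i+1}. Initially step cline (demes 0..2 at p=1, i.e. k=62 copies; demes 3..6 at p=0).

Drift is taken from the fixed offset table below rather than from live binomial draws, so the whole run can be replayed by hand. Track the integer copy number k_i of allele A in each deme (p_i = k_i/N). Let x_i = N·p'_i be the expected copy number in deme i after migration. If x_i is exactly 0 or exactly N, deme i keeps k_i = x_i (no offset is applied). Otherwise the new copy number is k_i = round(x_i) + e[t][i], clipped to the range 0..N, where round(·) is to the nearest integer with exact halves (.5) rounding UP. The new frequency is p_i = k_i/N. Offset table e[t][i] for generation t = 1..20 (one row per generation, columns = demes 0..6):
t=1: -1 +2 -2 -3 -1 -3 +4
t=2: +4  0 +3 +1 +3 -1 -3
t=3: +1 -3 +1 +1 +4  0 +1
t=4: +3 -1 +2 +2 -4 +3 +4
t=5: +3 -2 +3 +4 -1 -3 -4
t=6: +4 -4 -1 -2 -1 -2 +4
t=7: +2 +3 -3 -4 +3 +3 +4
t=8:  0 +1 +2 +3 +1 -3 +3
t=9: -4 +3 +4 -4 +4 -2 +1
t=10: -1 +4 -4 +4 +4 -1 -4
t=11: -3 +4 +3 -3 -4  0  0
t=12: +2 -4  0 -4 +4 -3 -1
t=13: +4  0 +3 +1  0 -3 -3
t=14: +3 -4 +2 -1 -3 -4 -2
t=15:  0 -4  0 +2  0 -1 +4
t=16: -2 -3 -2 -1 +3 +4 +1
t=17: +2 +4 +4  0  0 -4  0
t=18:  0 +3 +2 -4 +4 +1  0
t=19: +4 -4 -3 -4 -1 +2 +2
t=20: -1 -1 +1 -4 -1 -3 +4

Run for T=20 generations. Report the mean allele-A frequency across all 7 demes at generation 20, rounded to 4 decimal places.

0.4332

t=0: k=[62 62 62 0 0 0 0]
t=1: x=[62.0000 62.0000 54.8700 7.1300 0.0000 0.0000 0.0000] k=[62 62 53 4 0 0 0]
t=2: x=[62.0000 60.9650 48.4000 9.1750 0.4600 0.0000 0.0000] k=[62 61 51 10 3 0 0]
t=3: x=[61.8850 59.9650 47.4350 13.9100 3.4600 0.3450 0.0000] k=[62 57 48 15 7 0 0]
t=4: x=[61.4250 56.5400 45.2400 17.8750 7.1150 0.8050 0.0000] k=[62 56 47 20 3 4 0]
t=5: x=[61.3100 55.6550 44.9300 21.1500 5.0700 3.4250 0.4600] k=[62 54 48 25 4 0 0]
t=6: x=[61.0800 54.2300 46.0450 25.2300 5.9550 0.4600 0.0000] k=[62 50 45 23 5 0 0]
t=7: x=[60.6200 50.8050 43.0450 23.4600 6.4950 0.5750 0.0000] k=[62 54 40 19 9 4 0]
t=8: x=[61.0800 53.3100 39.1950 20.2650 9.5750 4.1150 0.4600] k=[61 54 41 23 11 1 3]
t=9: x=[60.1950 53.3100 40.4250 23.6900 11.2300 2.3800 2.7700] k=[56 56 44 20 15 0 4]
t=10: x=[56.0000 54.6200 42.6200 22.1850 13.8500 2.1850 3.5400] k=[55 59 39 26 18 1 0]
t=11: x=[55.4600 56.2400 39.8050 26.5750 16.9650 2.8400 0.1150] k=[52 60 43 24 13 3 0]
t=12: x=[52.9200 57.1250 42.7700 24.9200 13.1150 3.8050 0.3450] k=[55 53 43 21 17 1 0]
t=13: x=[54.7700 52.0800 41.6200 23.0700 15.6200 2.7250 0.1150] k=[59 52 45 24 16 0 0]
t=14: x=[58.1950 52.0000 43.3900 25.4950 15.0800 1.8400 0.0000] k=[61 48 45 24 12 0 0]
t=15: x=[59.5050 49.1500 42.9300 25.0350 12.0000 1.3800 0.0000] k=[60 45 43 27 12 0 0]
t=16: x=[58.2750 46.4950 41.3900 27.1150 12.3450 1.3800 0.0000] k=[56 43 39 26 15 5 0]
t=17: x=[54.5050 44.0350 37.9650 26.2300 15.1150 5.5750 0.5750] k=[57 48 42 26 15 2 1]
t=18: x=[55.9650 48.3450 40.8500 26.5750 14.7700 3.3800 1.1150] k=[56 51 43 23 19 4 1]
t=19: x=[55.4250 50.6550 41.6200 24.8400 17.7350 5.3800 1.3450] k=[59 47 39 21 17 7 3]
t=20: x=[57.6200 47.4600 37.8500 22.6100 16.3100 7.6900 3.4600] k=[57 46 39 19 15 5 7]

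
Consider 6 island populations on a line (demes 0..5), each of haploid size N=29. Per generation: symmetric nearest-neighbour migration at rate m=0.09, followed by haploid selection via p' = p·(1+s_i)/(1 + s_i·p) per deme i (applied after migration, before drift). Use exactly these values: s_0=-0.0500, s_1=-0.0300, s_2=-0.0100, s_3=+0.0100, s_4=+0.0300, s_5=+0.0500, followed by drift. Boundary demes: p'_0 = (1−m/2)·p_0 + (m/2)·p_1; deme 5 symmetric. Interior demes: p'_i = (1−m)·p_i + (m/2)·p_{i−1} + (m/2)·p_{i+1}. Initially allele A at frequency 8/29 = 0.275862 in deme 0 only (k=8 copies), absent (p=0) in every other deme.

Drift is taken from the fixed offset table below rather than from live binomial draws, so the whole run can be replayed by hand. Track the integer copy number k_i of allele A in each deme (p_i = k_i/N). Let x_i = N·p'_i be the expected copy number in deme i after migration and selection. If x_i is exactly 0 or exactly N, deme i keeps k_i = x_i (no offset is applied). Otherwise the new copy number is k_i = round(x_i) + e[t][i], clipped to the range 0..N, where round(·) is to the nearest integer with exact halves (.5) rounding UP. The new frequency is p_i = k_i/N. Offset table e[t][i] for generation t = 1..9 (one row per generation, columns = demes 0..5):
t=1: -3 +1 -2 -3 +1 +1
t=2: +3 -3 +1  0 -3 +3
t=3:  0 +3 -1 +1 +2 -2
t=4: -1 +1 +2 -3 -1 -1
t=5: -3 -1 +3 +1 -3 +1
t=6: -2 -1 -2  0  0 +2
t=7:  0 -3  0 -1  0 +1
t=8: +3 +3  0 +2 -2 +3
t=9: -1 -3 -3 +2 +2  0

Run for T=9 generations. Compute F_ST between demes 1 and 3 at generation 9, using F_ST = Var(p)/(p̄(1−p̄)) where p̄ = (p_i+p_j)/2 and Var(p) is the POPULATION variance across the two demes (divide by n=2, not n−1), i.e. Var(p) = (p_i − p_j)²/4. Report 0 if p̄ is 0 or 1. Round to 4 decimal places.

t=0: k=[8 0 0 0 0 0]
t=1: x=[7.3549 0.3493 0.0000 0.0000 0.0000 0.0000] k=[4 1 0 0 0 0]
t=2: x=[3.6964 1.0585 0.0446 0.0000 0.0000 0.0000] k=[7 0 1 0 0 0]
t=3: x=[6.4248 0.3493 0.9012 0.0454 0.0000 0.0000] k=[6 3 0 1 0 0]
t=4: x=[5.6287 2.9191 0.1782 0.9188 0.0463 0.0000] k=[5 4 2 0 0 0]
t=5: x=[4.7478 3.8521 1.9814 0.0909 0.0000 0.0000] k=[2 3 5 1 0 0]
t=6: x=[1.9496 2.9630 4.6904 1.1459 0.0463 0.0000] k=[0 2 3 1 0 0]
t=7: x=[0.0855 1.9002 2.8392 1.0551 0.0463 0.0000] k=[0 0 3 0 0 0]
t=8: x=[0.0000 0.1310 2.7052 0.1363 0.0000 0.0000] k=[0 3 3 2 0 0]
t=9: x=[0.1283 2.7873 2.9284 1.9732 0.0927 0.0000] k=[0 0 0 4 2 0]

0.0741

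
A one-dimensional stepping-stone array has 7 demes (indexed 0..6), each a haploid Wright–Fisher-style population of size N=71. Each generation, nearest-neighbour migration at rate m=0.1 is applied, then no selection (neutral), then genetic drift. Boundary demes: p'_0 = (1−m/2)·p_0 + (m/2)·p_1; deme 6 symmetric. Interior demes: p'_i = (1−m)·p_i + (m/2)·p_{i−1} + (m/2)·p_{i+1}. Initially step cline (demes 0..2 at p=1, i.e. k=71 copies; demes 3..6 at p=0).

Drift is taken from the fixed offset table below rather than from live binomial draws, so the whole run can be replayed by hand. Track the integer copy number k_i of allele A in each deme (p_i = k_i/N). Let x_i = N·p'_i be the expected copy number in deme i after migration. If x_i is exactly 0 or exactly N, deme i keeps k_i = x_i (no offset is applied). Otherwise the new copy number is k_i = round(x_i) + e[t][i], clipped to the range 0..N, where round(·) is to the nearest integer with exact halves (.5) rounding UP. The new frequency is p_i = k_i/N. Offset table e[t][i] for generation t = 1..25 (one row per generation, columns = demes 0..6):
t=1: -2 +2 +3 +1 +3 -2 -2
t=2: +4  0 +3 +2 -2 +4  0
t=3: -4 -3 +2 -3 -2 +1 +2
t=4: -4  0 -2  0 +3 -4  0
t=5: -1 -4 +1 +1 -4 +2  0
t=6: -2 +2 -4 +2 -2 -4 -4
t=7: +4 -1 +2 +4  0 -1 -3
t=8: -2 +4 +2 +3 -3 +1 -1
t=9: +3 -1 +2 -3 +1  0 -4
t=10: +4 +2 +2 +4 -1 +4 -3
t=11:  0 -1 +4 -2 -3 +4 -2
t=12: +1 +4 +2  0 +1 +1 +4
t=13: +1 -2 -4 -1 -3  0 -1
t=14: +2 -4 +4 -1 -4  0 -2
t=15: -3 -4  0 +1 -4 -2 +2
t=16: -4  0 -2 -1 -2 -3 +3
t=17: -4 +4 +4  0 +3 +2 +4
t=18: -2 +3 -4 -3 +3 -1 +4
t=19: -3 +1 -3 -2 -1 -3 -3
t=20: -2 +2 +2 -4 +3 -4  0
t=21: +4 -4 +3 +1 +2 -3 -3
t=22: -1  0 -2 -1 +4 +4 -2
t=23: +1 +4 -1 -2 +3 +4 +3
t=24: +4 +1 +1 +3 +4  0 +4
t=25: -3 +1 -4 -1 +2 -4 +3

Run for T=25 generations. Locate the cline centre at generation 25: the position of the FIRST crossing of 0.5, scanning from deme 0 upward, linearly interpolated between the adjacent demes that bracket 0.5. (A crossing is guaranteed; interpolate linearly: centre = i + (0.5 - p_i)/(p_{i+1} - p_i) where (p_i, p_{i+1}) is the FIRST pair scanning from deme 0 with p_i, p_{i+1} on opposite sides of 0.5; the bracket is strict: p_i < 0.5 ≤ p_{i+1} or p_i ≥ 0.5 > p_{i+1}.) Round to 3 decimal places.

2.475

t=0: k=[71 71 71 0 0 0 0]
t=1: x=[71.0000 71.0000 67.4500 3.5500 0.0000 0.0000 0.0000] k=[71 71 70 5 0 0 0]
t=2: x=[71.0000 70.9500 66.8000 8.0000 0.2500 0.0000 0.0000] k=[71 71 70 10 0 0 0]
t=3: x=[71.0000 70.9500 67.0500 12.5000 0.5000 0.0000 0.0000] k=[71 68 69 10 0 0 0]
t=4: x=[70.8500 68.2000 66.0000 12.4500 0.5000 0.0000 0.0000] k=[67 68 64 12 4 0 0]
t=5: x=[67.0500 67.7500 61.6000 14.2000 4.2000 0.2000 0.0000] k=[66 64 63 15 0 2 0]
t=6: x=[65.9000 64.0500 60.6500 16.6500 0.8500 1.8000 0.1000] k=[64 66 57 19 0 0 0]
t=7: x=[64.1000 65.4500 55.5500 19.9500 0.9500 0.0000 0.0000] k=[68 64 58 24 1 0 0]
t=8: x=[67.8000 63.9000 56.6000 24.5500 2.1000 0.0500 0.0000] k=[66 68 59 28 0 1 0]
t=9: x=[66.1000 67.4500 57.9000 28.1500 1.4500 0.9000 0.0500] k=[69 66 60 25 2 1 0]
t=10: x=[68.8500 65.8500 58.5500 25.6000 3.1000 1.0000 0.0500] k=[71 68 61 30 2 5 0]
t=11: x=[70.8500 67.8000 59.8000 30.1500 3.5500 4.6000 0.2500] k=[71 67 64 28 1 9 0]
t=12: x=[70.8000 67.0500 62.3500 28.4500 2.7500 8.1500 0.4500] k=[71 71 64 28 4 9 4]
t=13: x=[71.0000 70.6500 62.5500 28.6000 5.4500 8.5000 4.2500] k=[71 69 59 28 2 9 3]
t=14: x=[70.9000 68.6000 57.9500 28.2500 3.6500 8.3500 3.3000] k=[71 65 62 27 0 8 1]
t=15: x=[70.7000 65.1500 60.4000 27.4000 1.7500 7.2500 1.3500] k=[68 61 60 28 0 5 3]
t=16: x=[67.6500 61.3000 58.4500 28.2000 1.6500 4.6500 3.1000] k=[64 61 56 27 0 2 6]
t=17: x=[63.8500 60.9000 54.8000 27.1000 1.4500 2.1000 5.8000] k=[60 65 59 27 4 4 10]
t=18: x=[60.2500 64.4500 57.7000 27.4500 5.1500 4.3000 9.7000] k=[58 67 54 24 8 3 14]
t=19: x=[58.4500 65.9000 53.1500 24.7000 8.5500 3.8000 13.4500] k=[55 67 50 23 8 1 10]
t=20: x=[55.6000 65.5500 49.5000 23.6000 8.4000 1.8000 9.5500] k=[54 68 52 20 11 0 10]
t=21: x=[54.7000 66.5000 51.2000 21.1500 10.9000 1.0500 9.5000] k=[59 63 54 22 13 0 7]
t=22: x=[59.2000 62.3500 52.8500 23.1500 12.8000 1.0000 6.6500] k=[58 62 51 22 17 5 5]
t=23: x=[58.2000 61.2500 50.1000 23.2000 16.6500 5.6000 5.0000] k=[59 65 49 21 20 10 8]
t=24: x=[59.3000 63.9000 48.4000 22.3500 19.5500 10.4000 8.1000] k=[63 65 49 25 24 10 12]
t=25: x=[63.1000 64.1000 48.6000 26.1500 23.3500 10.8000 11.9000] k=[60 65 45 25 25 7 15]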